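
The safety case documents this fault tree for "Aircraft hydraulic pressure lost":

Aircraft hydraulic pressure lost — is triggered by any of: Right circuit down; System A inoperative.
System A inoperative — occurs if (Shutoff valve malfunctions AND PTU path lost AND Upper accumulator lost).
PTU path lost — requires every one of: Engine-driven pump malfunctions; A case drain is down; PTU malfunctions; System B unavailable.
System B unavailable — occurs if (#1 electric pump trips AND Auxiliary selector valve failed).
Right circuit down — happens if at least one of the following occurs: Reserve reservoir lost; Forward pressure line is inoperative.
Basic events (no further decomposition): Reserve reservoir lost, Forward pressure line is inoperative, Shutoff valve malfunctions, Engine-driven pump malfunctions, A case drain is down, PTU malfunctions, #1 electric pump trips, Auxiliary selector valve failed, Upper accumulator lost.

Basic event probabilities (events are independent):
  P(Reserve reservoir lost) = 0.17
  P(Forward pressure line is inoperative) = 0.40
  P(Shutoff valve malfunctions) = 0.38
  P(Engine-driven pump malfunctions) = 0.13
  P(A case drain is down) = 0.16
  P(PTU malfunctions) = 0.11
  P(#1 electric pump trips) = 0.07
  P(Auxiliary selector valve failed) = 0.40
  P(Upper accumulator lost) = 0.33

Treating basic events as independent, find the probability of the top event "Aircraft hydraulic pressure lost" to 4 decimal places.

P(Right circuit down) [OR] = 1 − (1−0.17) × (1−0.40) = 0.502000
P(System B unavailable) [AND] = 0.07 × 0.40 = 0.028000
P(PTU path lost) [AND] = 0.13 × 0.16 × 0.11 × 0.028000 = 0.000064
P(System A inoperative) [AND] = 0.38 × 0.000064 × 0.33 = 0.000008
P(Aircraft hydraulic pressure lost) [OR] = 1 − (1−0.502000) × (1−0.000008) = 0.502004
Rounded to 4 decimal places: P(Aircraft hydraulic pressure lost) ≈ 0.5020.

0.5020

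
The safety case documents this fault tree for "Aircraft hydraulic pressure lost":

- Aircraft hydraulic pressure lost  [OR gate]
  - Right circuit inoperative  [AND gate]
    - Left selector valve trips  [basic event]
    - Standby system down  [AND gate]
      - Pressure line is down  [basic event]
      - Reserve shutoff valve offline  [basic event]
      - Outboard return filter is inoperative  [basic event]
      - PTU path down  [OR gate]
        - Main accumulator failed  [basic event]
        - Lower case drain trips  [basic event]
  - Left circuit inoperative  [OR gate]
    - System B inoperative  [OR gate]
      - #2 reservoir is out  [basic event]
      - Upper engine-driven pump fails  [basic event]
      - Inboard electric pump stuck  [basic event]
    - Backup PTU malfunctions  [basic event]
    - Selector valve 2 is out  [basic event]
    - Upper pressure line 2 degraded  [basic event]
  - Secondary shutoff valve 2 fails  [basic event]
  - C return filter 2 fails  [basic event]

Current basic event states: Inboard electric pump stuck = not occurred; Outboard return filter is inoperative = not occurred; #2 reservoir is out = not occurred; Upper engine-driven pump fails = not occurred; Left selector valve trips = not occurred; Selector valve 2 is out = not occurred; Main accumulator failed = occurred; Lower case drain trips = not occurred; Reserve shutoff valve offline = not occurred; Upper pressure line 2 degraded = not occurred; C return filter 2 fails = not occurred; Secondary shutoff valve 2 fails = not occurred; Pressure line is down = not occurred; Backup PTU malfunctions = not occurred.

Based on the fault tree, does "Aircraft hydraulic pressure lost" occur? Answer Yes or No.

PTU path down [OR]: Main accumulator failed=occurs, Lower case drain trips=not → at least one input occurs → occurs.
Standby system down [AND]: Pressure line is down=not, Reserve shutoff valve offline=not, Outboard return filter is inoperative=not, PTU path down=occurs → not all inputs occur → does not occur.
Right circuit inoperative [AND]: Left selector valve trips=not, Standby system down=not → not all inputs occur → does not occur.
System B inoperative [OR]: #2 reservoir is out=not, Upper engine-driven pump fails=not, Inboard electric pump stuck=not → no input occurs → does not occur.
Left circuit inoperative [OR]: System B inoperative=not, Backup PTU malfunctions=not, Selector valve 2 is out=not, Upper pressure line 2 degraded=not → no input occurs → does not occur.
Aircraft hydraulic pressure lost [OR]: Right circuit inoperative=not, Left circuit inoperative=not, Secondary shutoff valve 2 fails=not, C return filter 2 fails=not → no input occurs → does not occur.

No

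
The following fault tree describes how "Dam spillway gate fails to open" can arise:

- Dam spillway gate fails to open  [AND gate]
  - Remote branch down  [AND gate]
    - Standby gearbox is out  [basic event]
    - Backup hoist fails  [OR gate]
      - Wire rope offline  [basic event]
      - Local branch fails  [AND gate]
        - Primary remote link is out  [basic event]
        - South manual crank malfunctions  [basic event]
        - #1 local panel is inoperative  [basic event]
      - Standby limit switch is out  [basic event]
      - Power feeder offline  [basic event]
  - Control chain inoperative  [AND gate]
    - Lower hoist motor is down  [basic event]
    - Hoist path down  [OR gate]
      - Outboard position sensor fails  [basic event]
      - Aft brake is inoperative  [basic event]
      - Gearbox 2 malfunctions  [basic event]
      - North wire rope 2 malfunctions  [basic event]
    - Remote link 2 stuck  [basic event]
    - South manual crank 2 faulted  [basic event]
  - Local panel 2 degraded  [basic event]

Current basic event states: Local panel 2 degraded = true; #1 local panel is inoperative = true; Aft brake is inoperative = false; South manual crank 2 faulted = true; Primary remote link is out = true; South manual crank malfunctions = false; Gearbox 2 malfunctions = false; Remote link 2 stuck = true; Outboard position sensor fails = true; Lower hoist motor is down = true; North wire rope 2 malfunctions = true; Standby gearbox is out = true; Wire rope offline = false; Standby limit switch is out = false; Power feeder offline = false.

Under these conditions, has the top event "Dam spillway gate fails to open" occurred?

No

Local branch fails [AND]: Primary remote link is out=occurs, South manual crank malfunctions=not, #1 local panel is inoperative=occurs → not all inputs occur → does not occur.
Backup hoist fails [OR]: Wire rope offline=not, Local branch fails=not, Standby limit switch is out=not, Power feeder offline=not → no input occurs → does not occur.
Remote branch down [AND]: Standby gearbox is out=occurs, Backup hoist fails=not → not all inputs occur → does not occur.
Hoist path down [OR]: Outboard position sensor fails=occurs, Aft brake is inoperative=not, Gearbox 2 malfunctions=not, North wire rope 2 malfunctions=occurs → at least one input occurs → occurs.
Control chain inoperative [AND]: Lower hoist motor is down=occurs, Hoist path down=occurs, Remote link 2 stuck=occurs, South manual crank 2 faulted=occurs → all inputs occur → occurs.
Dam spillway gate fails to open [AND]: Remote branch down=not, Control chain inoperative=occurs, Local panel 2 degraded=occurs → not all inputs occur → does not occur.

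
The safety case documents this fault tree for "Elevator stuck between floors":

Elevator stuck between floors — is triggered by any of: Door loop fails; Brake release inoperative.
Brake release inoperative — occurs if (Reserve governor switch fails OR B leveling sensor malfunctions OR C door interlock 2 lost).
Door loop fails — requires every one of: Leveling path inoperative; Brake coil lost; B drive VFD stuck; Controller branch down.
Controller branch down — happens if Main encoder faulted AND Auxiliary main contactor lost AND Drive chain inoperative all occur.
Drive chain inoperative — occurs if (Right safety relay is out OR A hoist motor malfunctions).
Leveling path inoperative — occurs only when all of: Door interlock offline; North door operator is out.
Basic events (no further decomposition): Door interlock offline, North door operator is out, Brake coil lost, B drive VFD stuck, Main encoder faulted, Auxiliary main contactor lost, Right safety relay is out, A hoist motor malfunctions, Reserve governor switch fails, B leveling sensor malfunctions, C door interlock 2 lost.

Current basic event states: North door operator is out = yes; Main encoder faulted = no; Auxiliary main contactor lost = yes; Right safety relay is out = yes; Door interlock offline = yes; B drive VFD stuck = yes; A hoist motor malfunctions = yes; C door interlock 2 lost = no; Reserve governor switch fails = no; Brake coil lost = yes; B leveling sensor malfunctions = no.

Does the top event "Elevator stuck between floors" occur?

Leveling path inoperative [AND]: Door interlock offline=occurs, North door operator is out=occurs → all inputs occur → occurs.
Drive chain inoperative [OR]: Right safety relay is out=occurs, A hoist motor malfunctions=occurs → at least one input occurs → occurs.
Controller branch down [AND]: Main encoder faulted=not, Auxiliary main contactor lost=occurs, Drive chain inoperative=occurs → not all inputs occur → does not occur.
Door loop fails [AND]: Leveling path inoperative=occurs, Brake coil lost=occurs, B drive VFD stuck=occurs, Controller branch down=not → not all inputs occur → does not occur.
Brake release inoperative [OR]: Reserve governor switch fails=not, B leveling sensor malfunctions=not, C door interlock 2 lost=not → no input occurs → does not occur.
Elevator stuck between floors [OR]: Door loop fails=not, Brake release inoperative=not → no input occurs → does not occur.

No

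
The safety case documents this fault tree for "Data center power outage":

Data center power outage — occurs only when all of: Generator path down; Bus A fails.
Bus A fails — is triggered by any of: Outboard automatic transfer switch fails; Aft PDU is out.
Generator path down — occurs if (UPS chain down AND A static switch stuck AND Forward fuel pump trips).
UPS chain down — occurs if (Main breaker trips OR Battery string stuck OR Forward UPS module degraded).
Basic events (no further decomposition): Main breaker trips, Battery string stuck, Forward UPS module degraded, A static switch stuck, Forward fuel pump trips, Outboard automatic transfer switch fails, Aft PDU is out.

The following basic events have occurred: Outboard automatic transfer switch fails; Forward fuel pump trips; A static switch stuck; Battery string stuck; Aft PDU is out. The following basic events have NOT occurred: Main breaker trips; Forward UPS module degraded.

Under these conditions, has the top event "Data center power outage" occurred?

UPS chain down [OR]: Main breaker trips=not, Battery string stuck=occurs, Forward UPS module degraded=not → at least one input occurs → occurs.
Generator path down [AND]: UPS chain down=occurs, A static switch stuck=occurs, Forward fuel pump trips=occurs → all inputs occur → occurs.
Bus A fails [OR]: Outboard automatic transfer switch fails=occurs, Aft PDU is out=occurs → at least one input occurs → occurs.
Data center power outage [AND]: Generator path down=occurs, Bus A fails=occurs → all inputs occur → occurs.

Yes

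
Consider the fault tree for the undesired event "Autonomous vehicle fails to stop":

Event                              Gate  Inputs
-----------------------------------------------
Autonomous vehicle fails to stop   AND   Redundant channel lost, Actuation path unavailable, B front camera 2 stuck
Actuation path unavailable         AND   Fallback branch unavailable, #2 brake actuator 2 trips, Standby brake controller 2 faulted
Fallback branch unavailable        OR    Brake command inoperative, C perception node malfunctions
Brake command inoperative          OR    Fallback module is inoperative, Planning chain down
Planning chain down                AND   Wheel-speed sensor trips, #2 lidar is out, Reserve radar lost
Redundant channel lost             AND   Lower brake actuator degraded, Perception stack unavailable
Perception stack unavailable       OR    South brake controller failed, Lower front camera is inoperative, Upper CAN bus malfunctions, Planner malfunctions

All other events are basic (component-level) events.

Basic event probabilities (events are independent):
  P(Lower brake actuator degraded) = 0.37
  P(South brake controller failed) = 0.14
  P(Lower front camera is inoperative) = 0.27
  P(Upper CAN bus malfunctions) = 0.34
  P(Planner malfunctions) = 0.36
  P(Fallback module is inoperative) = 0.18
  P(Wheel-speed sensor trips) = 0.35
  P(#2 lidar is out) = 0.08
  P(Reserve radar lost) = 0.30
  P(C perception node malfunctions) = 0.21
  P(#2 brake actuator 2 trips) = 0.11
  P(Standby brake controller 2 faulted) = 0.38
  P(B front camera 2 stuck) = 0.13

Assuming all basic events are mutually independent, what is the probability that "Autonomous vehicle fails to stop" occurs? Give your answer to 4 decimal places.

0.0005

P(Perception stack unavailable) [OR] = 1 − (1−0.14) × (1−0.27) × (1−0.34) × (1−0.36) = 0.734817
P(Redundant channel lost) [AND] = 0.37 × 0.734817 = 0.271882
P(Planning chain down) [AND] = 0.35 × 0.08 × 0.30 = 0.008400
P(Brake command inoperative) [OR] = 1 − (1−0.18) × (1−0.008400) = 0.186888
P(Fallback branch unavailable) [OR] = 1 − (1−0.186888) × (1−0.21) = 0.357642
P(Actuation path unavailable) [AND] = 0.357642 × 0.11 × 0.38 = 0.014949
P(Autonomous vehicle fails to stop) [AND] = 0.271882 × 0.014949 × 0.13 = 0.000528
Rounded to 4 decimal places: P(Autonomous vehicle fails to stop) ≈ 0.0005.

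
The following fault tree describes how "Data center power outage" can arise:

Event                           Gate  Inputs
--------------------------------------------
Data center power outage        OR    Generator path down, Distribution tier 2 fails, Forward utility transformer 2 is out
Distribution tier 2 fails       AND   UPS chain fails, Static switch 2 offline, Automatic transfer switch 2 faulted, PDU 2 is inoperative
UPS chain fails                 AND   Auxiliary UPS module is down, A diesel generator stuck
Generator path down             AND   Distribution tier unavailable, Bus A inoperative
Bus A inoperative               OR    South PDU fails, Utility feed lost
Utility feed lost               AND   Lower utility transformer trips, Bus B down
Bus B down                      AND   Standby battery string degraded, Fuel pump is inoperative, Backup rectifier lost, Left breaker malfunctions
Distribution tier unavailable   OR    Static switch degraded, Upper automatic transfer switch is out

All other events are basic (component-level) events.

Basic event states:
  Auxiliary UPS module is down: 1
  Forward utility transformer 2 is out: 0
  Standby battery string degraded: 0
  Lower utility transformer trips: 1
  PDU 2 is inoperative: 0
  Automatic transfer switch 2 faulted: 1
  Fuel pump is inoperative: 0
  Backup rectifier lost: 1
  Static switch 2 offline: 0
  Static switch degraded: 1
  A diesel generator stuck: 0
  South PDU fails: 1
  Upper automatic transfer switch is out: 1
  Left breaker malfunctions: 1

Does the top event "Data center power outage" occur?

Distribution tier unavailable [OR]: Static switch degraded=occurs, Upper automatic transfer switch is out=occurs → at least one input occurs → occurs.
Bus B down [AND]: Standby battery string degraded=not, Fuel pump is inoperative=not, Backup rectifier lost=occurs, Left breaker malfunctions=occurs → not all inputs occur → does not occur.
Utility feed lost [AND]: Lower utility transformer trips=occurs, Bus B down=not → not all inputs occur → does not occur.
Bus A inoperative [OR]: South PDU fails=occurs, Utility feed lost=not → at least one input occurs → occurs.
Generator path down [AND]: Distribution tier unavailable=occurs, Bus A inoperative=occurs → all inputs occur → occurs.
UPS chain fails [AND]: Auxiliary UPS module is down=occurs, A diesel generator stuck=not → not all inputs occur → does not occur.
Distribution tier 2 fails [AND]: UPS chain fails=not, Static switch 2 offline=not, Automatic transfer switch 2 faulted=occurs, PDU 2 is inoperative=not → not all inputs occur → does not occur.
Data center power outage [OR]: Generator path down=occurs, Distribution tier 2 fails=not, Forward utility transformer 2 is out=not → at least one input occurs → occurs.

Yes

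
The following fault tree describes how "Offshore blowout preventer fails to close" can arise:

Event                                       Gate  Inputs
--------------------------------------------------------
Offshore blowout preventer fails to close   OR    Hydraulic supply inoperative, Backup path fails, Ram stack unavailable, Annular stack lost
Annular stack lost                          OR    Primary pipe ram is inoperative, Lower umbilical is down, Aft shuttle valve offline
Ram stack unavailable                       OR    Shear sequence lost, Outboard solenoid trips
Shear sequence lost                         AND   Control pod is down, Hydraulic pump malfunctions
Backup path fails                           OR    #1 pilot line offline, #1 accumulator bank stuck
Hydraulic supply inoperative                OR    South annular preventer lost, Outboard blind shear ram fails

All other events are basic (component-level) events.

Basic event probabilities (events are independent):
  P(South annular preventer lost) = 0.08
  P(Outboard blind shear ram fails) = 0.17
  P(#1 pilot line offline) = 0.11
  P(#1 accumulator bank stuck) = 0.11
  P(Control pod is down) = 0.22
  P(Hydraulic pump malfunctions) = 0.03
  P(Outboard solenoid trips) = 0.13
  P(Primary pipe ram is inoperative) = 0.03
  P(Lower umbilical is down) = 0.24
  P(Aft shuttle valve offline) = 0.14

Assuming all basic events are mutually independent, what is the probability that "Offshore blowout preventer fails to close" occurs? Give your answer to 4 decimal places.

P(Hydraulic supply inoperative) [OR] = 1 − (1−0.08) × (1−0.17) = 0.236400
P(Backup path fails) [OR] = 1 − (1−0.11) × (1−0.11) = 0.207900
P(Shear sequence lost) [AND] = 0.22 × 0.03 = 0.006600
P(Ram stack unavailable) [OR] = 1 − (1−0.006600) × (1−0.13) = 0.135742
P(Annular stack lost) [OR] = 1 − (1−0.03) × (1−0.24) × (1−0.14) = 0.366008
P(Offshore blowout preventer fails to close) [OR] = 1 − (1−0.236400) × (1−0.207900) × (1−0.135742) × (1−0.366008) = 0.668584
Rounded to 4 decimal places: P(Offshore blowout preventer fails to close) ≈ 0.6686.

0.6686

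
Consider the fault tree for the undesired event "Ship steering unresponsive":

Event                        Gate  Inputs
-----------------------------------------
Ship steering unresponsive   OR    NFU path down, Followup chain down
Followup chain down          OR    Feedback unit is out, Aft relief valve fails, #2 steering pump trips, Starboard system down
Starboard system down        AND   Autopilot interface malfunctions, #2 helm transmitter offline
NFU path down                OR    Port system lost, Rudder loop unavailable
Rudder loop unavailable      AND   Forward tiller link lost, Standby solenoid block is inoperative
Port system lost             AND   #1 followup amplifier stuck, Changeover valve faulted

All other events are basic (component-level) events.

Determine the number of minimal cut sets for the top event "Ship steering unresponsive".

Port system lost [AND]: one cut set from each child combined → 1 × 1 = 1 cut set(s).
Rudder loop unavailable [AND]: one cut set from each child combined → 1 × 1 = 1 cut set(s).
NFU path down [OR]: union of children's cut sets → 2 cut set(s).
Starboard system down [AND]: one cut set from each child combined → 1 × 1 = 1 cut set(s).
Followup chain down [OR]: union of children's cut sets → 4 cut set(s).
Ship steering unresponsive [OR]: union of children's cut sets → 6 cut set(s).
Minimal cut sets: {#1 followup amplifier stuck, Changeover valve faulted}; {Forward tiller link lost, Standby solenoid block is inoperative}; {Feedback unit is out}; {Aft relief valve fails}; {#2 steering pump trips}; {#2 helm transmitter offline, Autopilot interface malfunctions}.

6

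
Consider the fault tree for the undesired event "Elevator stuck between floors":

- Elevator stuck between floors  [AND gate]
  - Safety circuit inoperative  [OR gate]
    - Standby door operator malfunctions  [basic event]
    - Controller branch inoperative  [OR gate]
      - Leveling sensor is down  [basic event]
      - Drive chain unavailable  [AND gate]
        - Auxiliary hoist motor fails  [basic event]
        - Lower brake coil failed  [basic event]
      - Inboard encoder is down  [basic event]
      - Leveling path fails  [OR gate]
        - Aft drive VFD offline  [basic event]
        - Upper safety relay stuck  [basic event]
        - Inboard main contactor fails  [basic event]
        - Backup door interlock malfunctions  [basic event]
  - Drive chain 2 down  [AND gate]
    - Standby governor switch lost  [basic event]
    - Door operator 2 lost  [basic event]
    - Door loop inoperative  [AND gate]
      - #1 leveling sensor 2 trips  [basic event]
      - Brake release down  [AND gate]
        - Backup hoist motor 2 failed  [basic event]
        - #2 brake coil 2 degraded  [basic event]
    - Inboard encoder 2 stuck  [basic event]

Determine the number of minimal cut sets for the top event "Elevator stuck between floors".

Drive chain unavailable [AND]: one cut set from each child combined → 1 × 1 = 1 cut set(s).
Leveling path fails [OR]: union of children's cut sets → 4 cut set(s).
Controller branch inoperative [OR]: union of children's cut sets → 7 cut set(s).
Safety circuit inoperative [OR]: union of children's cut sets → 8 cut set(s).
Brake release down [AND]: one cut set from each child combined → 1 × 1 = 1 cut set(s).
Door loop inoperative [AND]: one cut set from each child combined → 1 × 1 = 1 cut set(s).
Drive chain 2 down [AND]: one cut set from each child combined → 1 × 1 × 1 × 1 = 1 cut set(s).
Elevator stuck between floors [AND]: one cut set from each child combined → 8 × 1 = 8 cut set(s).
Minimal cut sets: {#1 leveling sensor 2 trips, #2 brake coil 2 degraded, Backup hoist motor 2 failed, Door operator 2 lost, Inboard encoder 2 stuck, Standby door operator malfunctions, Standby governor switch lost}; {#1 leveling sensor 2 trips, #2 brake coil 2 degraded, Backup hoist motor 2 failed, Door operator 2 lost, Inboard encoder 2 stuck, Leveling sensor is down, Standby governor switch lost}; {#1 leveling sensor 2 trips, #2 brake coil 2 degraded, Auxiliary hoist motor fails, Backup hoist motor 2 failed, Door operator 2 lost, Inboard encoder 2 stuck, Lower brake coil failed, Standby governor switch lost}; {#1 leveling sensor 2 trips, #2 brake coil 2 degraded, Backup hoist motor 2 failed, Door operator 2 lost, Inboard encoder 2 stuck, Inboard encoder is down, Standby governor switch lost}; {#1 leveling sensor 2 trips, #2 brake coil 2 degraded, Aft drive VFD offline, Backup hoist motor 2 failed, Door operator 2 lost, Inboard encoder 2 stuck, Standby governor switch lost}; {#1 leveling sensor 2 trips, #2 brake coil 2 degraded, Backup hoist motor 2 failed, Door operator 2 lost, Inboard encoder 2 stuck, Standby governor switch lost, Upper safety relay stuck}; {#1 leveling sensor 2 trips, #2 brake coil 2 degraded, Backup hoist motor 2 failed, Door operator 2 lost, Inboard encoder 2 stuck, Inboard main contactor fails, Standby governor switch lost}; {#1 leveling sensor 2 trips, #2 brake coil 2 degraded, Backup door interlock malfunctions, Backup hoist motor 2 failed, Door operator 2 lost, Inboard encoder 2 stuck, Standby governor switch lost}.

8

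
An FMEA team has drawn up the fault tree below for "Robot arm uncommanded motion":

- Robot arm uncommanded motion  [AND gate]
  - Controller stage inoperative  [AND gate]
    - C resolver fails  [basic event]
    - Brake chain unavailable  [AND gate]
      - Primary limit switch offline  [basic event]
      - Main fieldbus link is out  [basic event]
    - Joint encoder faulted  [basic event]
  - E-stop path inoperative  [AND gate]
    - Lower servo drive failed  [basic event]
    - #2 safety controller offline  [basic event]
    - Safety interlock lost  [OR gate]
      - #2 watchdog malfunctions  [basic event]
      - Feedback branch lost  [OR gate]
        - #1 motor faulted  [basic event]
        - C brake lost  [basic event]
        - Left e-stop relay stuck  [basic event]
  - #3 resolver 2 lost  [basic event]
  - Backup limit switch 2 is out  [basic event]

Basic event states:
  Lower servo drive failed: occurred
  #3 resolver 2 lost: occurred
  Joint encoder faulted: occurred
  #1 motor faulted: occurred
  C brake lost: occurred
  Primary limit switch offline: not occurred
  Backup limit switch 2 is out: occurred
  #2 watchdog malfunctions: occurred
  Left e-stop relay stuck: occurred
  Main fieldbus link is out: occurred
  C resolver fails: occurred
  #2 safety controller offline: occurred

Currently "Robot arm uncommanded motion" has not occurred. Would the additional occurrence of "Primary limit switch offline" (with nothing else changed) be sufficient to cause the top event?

Counterfactual: set "Primary limit switch offline" to occurred.
Brake chain unavailable [AND]: Primary limit switch offline=occurs, Main fieldbus link is out=occurs → all inputs occur → occurs.
Controller stage inoperative [AND]: C resolver fails=occurs, Brake chain unavailable=occurs, Joint encoder faulted=occurs → all inputs occur → occurs.
Feedback branch lost [OR]: #1 motor faulted=occurs, C brake lost=occurs, Left e-stop relay stuck=occurs → at least one input occurs → occurs.
Safety interlock lost [OR]: #2 watchdog malfunctions=occurs, Feedback branch lost=occurs → at least one input occurs → occurs.
E-stop path inoperative [AND]: Lower servo drive failed=occurs, #2 safety controller offline=occurs, Safety interlock lost=occurs → all inputs occur → occurs.
Robot arm uncommanded motion [AND]: Controller stage inoperative=occurs, E-stop path inoperative=occurs, #3 resolver 2 lost=occurs, Backup limit switch 2 is out=occurs → all inputs occur → occurs.

Yes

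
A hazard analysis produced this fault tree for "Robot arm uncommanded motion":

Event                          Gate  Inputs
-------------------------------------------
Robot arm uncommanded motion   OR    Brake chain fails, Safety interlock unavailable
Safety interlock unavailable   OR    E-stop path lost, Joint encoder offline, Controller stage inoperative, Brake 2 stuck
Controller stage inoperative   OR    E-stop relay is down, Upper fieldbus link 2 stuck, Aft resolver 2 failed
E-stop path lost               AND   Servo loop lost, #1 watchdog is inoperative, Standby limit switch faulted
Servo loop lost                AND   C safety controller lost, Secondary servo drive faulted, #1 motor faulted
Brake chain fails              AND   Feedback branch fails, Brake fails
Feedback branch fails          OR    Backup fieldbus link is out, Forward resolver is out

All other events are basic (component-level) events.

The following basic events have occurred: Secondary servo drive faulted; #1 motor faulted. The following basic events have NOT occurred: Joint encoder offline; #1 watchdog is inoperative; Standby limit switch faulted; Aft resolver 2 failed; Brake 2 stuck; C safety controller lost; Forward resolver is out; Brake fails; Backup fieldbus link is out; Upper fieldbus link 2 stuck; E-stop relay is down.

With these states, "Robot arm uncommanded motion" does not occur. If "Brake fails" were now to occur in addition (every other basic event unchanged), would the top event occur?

No

Counterfactual: set "Brake fails" to occurred.
Feedback branch fails [OR]: Backup fieldbus link is out=not, Forward resolver is out=not → no input occurs → does not occur.
Brake chain fails [AND]: Feedback branch fails=not, Brake fails=occurs → not all inputs occur → does not occur.
Servo loop lost [AND]: C safety controller lost=not, Secondary servo drive faulted=occurs, #1 motor faulted=occurs → not all inputs occur → does not occur.
E-stop path lost [AND]: Servo loop lost=not, #1 watchdog is inoperative=not, Standby limit switch faulted=not → not all inputs occur → does not occur.
Controller stage inoperative [OR]: E-stop relay is down=not, Upper fieldbus link 2 stuck=not, Aft resolver 2 failed=not → no input occurs → does not occur.
Safety interlock unavailable [OR]: E-stop path lost=not, Joint encoder offline=not, Controller stage inoperative=not, Brake 2 stuck=not → no input occurs → does not occur.
Robot arm uncommanded motion [OR]: Brake chain fails=not, Safety interlock unavailable=not → no input occurs → does not occur.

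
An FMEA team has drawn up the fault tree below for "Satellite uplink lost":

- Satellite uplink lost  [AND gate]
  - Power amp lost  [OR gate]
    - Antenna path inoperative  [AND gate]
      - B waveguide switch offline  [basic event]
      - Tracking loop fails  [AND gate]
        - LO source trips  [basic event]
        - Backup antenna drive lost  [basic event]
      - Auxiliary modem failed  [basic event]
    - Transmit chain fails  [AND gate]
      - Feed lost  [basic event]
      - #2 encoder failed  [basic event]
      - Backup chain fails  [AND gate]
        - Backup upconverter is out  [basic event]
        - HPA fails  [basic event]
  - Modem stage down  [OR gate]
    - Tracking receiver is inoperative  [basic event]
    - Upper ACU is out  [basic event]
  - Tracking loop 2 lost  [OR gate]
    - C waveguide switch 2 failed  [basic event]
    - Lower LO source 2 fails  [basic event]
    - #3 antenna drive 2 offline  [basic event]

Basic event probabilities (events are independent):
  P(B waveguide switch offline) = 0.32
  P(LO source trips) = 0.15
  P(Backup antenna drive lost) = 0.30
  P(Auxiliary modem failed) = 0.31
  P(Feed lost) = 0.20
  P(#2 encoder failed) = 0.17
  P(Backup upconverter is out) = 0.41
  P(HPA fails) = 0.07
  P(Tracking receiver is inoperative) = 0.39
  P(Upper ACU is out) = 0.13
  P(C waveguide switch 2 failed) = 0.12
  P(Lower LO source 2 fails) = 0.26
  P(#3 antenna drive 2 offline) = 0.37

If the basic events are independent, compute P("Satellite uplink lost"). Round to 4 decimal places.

0.0015

P(Tracking loop fails) [AND] = 0.15 × 0.30 = 0.045000
P(Antenna path inoperative) [AND] = 0.32 × 0.045000 × 0.31 = 0.004464
P(Backup chain fails) [AND] = 0.41 × 0.07 = 0.028700
P(Transmit chain fails) [AND] = 0.20 × 0.17 × 0.028700 = 0.000976
P(Power amp lost) [OR] = 1 − (1−0.004464) × (1−0.000976) = 0.005436
P(Modem stage down) [OR] = 1 − (1−0.39) × (1−0.13) = 0.469300
P(Tracking loop 2 lost) [OR] = 1 − (1−0.12) × (1−0.26) × (1−0.37) = 0.589744
P(Satellite uplink lost) [AND] = 0.005436 × 0.469300 × 0.589744 = 0.001505
Rounded to 4 decimal places: P(Satellite uplink lost) ≈ 0.0015.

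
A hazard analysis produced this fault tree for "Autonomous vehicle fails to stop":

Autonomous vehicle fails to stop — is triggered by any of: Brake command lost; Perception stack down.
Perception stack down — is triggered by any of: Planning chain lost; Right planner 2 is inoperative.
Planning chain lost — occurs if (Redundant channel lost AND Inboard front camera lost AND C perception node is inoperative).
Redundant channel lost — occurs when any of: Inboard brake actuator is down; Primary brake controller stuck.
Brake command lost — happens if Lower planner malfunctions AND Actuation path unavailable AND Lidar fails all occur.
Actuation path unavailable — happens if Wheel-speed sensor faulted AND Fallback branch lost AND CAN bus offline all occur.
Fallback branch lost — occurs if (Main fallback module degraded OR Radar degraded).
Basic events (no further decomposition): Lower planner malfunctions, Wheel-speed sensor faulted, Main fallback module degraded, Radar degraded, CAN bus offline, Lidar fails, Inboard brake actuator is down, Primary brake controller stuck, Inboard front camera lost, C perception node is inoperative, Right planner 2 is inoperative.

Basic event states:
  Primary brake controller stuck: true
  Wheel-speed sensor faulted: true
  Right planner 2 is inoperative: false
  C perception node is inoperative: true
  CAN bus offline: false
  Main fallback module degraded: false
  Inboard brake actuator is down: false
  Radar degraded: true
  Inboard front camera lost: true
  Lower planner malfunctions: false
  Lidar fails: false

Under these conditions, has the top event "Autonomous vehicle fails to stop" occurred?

Yes

Fallback branch lost [OR]: Main fallback module degraded=not, Radar degraded=occurs → at least one input occurs → occurs.
Actuation path unavailable [AND]: Wheel-speed sensor faulted=occurs, Fallback branch lost=occurs, CAN bus offline=not → not all inputs occur → does not occur.
Brake command lost [AND]: Lower planner malfunctions=not, Actuation path unavailable=not, Lidar fails=not → not all inputs occur → does not occur.
Redundant channel lost [OR]: Inboard brake actuator is down=not, Primary brake controller stuck=occurs → at least one input occurs → occurs.
Planning chain lost [AND]: Redundant channel lost=occurs, Inboard front camera lost=occurs, C perception node is inoperative=occurs → all inputs occur → occurs.
Perception stack down [OR]: Planning chain lost=occurs, Right planner 2 is inoperative=not → at least one input occurs → occurs.
Autonomous vehicle fails to stop [OR]: Brake command lost=not, Perception stack down=occurs → at least one input occurs → occurs.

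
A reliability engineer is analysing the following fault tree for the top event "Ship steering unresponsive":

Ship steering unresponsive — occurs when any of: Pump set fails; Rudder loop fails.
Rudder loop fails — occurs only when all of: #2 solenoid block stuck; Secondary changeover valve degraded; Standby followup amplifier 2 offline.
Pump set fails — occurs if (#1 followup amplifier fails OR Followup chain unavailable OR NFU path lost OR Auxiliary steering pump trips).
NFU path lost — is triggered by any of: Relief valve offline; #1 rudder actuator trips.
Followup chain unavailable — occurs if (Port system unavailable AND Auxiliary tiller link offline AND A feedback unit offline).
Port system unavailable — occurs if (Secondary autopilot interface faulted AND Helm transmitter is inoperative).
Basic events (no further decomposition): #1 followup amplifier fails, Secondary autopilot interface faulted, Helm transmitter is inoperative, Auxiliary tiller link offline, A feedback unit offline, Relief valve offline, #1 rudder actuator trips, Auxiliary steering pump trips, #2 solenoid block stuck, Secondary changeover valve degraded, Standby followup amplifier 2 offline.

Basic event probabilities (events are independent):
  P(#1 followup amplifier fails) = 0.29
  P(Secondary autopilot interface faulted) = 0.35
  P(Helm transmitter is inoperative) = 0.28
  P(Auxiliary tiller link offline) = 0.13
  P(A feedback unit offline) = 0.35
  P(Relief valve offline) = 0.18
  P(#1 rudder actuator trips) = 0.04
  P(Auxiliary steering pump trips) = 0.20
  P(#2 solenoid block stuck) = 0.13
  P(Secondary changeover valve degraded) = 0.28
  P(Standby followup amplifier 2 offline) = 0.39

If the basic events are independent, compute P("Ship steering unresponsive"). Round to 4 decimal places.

P(Port system unavailable) [AND] = 0.35 × 0.28 = 0.098000
P(Followup chain unavailable) [AND] = 0.098000 × 0.13 × 0.35 = 0.004459
P(NFU path lost) [OR] = 1 − (1−0.18) × (1−0.04) = 0.212800
P(Pump set fails) [OR] = 1 − (1−0.29) × (1−0.004459) × (1−0.212800) × (1−0.20) = 0.554864
P(Rudder loop fails) [AND] = 0.13 × 0.28 × 0.39 = 0.014196
P(Ship steering unresponsive) [OR] = 1 − (1−0.554864) × (1−0.014196) = 0.561183
Rounded to 4 decimal places: P(Ship steering unresponsive) ≈ 0.5612.

0.5612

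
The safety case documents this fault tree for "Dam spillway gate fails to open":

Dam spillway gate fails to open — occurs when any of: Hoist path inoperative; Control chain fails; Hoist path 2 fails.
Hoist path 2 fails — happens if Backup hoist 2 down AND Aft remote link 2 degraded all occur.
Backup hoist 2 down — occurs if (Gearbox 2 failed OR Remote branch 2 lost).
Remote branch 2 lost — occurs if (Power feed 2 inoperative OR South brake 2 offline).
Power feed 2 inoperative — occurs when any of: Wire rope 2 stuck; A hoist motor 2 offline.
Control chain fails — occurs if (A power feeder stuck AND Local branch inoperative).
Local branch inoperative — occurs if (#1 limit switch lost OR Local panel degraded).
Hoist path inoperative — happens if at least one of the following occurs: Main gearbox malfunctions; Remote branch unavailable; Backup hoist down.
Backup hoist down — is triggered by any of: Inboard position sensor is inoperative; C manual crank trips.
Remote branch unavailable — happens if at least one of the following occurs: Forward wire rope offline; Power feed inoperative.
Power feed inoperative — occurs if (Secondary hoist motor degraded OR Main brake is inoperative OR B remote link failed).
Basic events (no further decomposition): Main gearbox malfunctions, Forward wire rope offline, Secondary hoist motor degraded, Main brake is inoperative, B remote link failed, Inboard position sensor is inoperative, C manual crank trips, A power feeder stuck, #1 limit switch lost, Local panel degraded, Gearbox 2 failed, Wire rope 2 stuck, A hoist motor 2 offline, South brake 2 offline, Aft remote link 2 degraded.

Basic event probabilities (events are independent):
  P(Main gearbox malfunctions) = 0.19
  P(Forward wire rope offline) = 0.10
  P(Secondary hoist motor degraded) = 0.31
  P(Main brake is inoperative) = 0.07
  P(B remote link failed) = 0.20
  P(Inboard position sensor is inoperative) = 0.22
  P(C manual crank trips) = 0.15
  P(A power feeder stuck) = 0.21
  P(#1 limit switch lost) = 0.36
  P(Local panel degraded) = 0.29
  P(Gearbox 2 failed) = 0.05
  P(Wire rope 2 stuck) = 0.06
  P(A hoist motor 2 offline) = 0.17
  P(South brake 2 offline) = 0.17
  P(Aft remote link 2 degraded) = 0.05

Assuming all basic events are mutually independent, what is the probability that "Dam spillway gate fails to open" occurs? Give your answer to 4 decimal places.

P(Power feed inoperative) [OR] = 1 − (1−0.31) × (1−0.07) × (1−0.20) = 0.486640
P(Remote branch unavailable) [OR] = 1 − (1−0.10) × (1−0.486640) = 0.537976
P(Backup hoist down) [OR] = 1 − (1−0.22) × (1−0.15) = 0.337000
P(Hoist path inoperative) [OR] = 1 − (1−0.19) × (1−0.537976) × (1−0.337000) = 0.751879
P(Local branch inoperative) [OR] = 1 − (1−0.36) × (1−0.29) = 0.545600
P(Control chain fails) [AND] = 0.21 × 0.545600 = 0.114576
P(Power feed 2 inoperative) [OR] = 1 − (1−0.06) × (1−0.17) = 0.219800
P(Remote branch 2 lost) [OR] = 1 − (1−0.219800) × (1−0.17) = 0.352434
P(Backup hoist 2 down) [OR] = 1 − (1−0.05) × (1−0.352434) = 0.384812
P(Hoist path 2 fails) [AND] = 0.384812 × 0.05 = 0.019241
P(Dam spillway gate fails to open) [OR] = 1 − (1−0.751879) × (1−0.114576) × (1−0.019241) = 0.784535
Rounded to 4 decimal places: P(Dam spillway gate fails to open) ≈ 0.7845.

0.7845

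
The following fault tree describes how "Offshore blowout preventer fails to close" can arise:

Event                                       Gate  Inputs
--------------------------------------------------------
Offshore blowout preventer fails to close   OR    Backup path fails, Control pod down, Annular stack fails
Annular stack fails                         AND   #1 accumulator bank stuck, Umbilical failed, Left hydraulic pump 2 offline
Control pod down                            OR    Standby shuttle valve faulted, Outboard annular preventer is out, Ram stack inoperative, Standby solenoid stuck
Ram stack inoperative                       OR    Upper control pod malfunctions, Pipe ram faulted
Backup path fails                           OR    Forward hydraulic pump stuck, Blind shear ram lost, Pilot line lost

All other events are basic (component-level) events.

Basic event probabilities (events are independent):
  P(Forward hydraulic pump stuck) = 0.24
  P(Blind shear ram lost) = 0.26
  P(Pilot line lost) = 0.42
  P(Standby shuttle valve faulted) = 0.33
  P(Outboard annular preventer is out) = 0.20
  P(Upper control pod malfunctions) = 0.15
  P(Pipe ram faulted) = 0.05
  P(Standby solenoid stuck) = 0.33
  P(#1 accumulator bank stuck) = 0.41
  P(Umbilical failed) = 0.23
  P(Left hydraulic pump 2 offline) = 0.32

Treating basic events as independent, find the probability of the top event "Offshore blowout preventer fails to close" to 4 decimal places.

P(Backup path fails) [OR] = 1 − (1−0.24) × (1−0.26) × (1−0.42) = 0.673808
P(Ram stack inoperative) [OR] = 1 − (1−0.15) × (1−0.05) = 0.192500
P(Control pod down) [OR] = 1 − (1−0.33) × (1−0.20) × (1−0.192500) × (1−0.33) = 0.710011
P(Annular stack fails) [AND] = 0.41 × 0.23 × 0.32 = 0.030176
P(Offshore blowout preventer fails to close) [OR] = 1 − (1−0.673808) × (1−0.710011) × (1−0.030176) = 0.908262
Rounded to 4 decimal places: P(Offshore blowout preventer fails to close) ≈ 0.9083.

0.9083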